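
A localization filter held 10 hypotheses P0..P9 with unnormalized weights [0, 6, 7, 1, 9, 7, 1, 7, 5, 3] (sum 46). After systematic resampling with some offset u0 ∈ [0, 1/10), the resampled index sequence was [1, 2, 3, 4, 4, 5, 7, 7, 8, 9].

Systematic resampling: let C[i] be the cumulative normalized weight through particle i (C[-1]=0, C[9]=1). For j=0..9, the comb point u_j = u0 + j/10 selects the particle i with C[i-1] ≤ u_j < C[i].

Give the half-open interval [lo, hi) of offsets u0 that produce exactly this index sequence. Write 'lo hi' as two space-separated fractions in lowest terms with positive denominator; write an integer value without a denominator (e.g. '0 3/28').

19/230 1/10

C = [0, 3/23, 13/46, 7/23, 1/2, 15/23, 31/46, 19/23, 43/46, 1]
j=0 picked index 1: u0 ∈ [0, 3/23)
j=1 picked index 2: u0 ∈ [7/230, 21/115)
j=2 picked index 3: u0 ∈ [19/230, 12/115)
j=3 picked index 4: u0 ∈ [1/230, 1/5)
j=4 picked index 4: u0 ∈ [-11/115, 1/10)
j=5 picked index 5: u0 ∈ [0, 7/46)
j=6 picked index 7: u0 ∈ [17/230, 26/115)
j=7 picked index 7: u0 ∈ [-3/115, 29/230)
j=8 picked index 8: u0 ∈ [3/115, 31/230)
j=9 picked index 9: u0 ∈ [4/115, 1/10)
intersection: [19/230, 1/10)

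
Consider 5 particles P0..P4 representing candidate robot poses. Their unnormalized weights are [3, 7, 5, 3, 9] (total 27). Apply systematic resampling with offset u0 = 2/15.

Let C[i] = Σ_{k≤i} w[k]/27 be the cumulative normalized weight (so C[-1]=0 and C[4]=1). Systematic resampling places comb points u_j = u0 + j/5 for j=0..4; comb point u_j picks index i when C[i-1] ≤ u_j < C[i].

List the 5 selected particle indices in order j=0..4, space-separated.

C = [1/9, 10/27, 5/9, 2/3, 1]
j=0: u_0=2/15 ∈ [1/9, 10/27) → index 1
j=1: u_1=1/3 ∈ [1/9, 10/27) → index 1
j=2: u_2=8/15 ∈ [10/27, 5/9) → index 2
j=3: u_3=11/15 ∈ [2/3, 1) → index 4
j=4: u_4=14/15 ∈ [2/3, 1) → index 4

1 1 2 4 4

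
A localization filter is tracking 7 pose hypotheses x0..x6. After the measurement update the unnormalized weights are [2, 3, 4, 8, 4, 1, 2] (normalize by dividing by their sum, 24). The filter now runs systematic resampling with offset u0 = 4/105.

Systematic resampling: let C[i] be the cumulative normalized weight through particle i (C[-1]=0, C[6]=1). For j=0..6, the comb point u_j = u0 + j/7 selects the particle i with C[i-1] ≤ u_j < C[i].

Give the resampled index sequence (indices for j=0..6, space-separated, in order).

C = [1/12, 5/24, 3/8, 17/24, 7/8, 11/12, 1]
j=0: u_0=4/105 ∈ [0, 1/12) → index 0
j=1: u_1=19/105 ∈ [1/12, 5/24) → index 1
j=2: u_2=34/105 ∈ [5/24, 3/8) → index 2
j=3: u_3=7/15 ∈ [3/8, 17/24) → index 3
j=4: u_4=64/105 ∈ [3/8, 17/24) → index 3
j=5: u_5=79/105 ∈ [17/24, 7/8) → index 4
j=6: u_6=94/105 ∈ [7/8, 11/12) → index 5

0 1 2 3 3 4 5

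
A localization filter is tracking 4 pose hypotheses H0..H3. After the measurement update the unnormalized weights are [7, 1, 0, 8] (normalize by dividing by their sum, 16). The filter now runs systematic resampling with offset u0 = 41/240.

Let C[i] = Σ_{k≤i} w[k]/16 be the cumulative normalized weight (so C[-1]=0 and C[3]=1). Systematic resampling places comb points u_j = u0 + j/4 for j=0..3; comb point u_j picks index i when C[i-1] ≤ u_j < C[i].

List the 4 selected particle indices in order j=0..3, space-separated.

C = [7/16, 1/2, 1/2, 1]
j=0: u_0=41/240 ∈ [0, 7/16) → index 0
j=1: u_1=101/240 ∈ [0, 7/16) → index 0
j=2: u_2=161/240 ∈ [1/2, 1) → index 3
j=3: u_3=221/240 ∈ [1/2, 1) → index 3

0 0 3 3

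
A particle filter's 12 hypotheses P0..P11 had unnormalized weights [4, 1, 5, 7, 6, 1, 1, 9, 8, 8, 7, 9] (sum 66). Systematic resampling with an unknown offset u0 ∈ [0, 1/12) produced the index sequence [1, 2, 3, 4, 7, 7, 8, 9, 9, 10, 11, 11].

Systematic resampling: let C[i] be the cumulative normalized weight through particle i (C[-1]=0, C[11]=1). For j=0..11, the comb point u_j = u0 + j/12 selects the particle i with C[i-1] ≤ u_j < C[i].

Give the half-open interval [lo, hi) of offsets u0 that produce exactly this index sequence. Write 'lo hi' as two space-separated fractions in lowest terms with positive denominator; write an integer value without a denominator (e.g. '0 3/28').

2/33 3/44

C = [2/33, 5/66, 5/33, 17/66, 23/66, 4/11, 25/66, 17/33, 7/11, 25/33, 19/22, 1]
j=0 picked index 1: u0 ∈ [2/33, 5/66)
j=1 picked index 2: u0 ∈ [-1/132, 3/44)
j=2 picked index 3: u0 ∈ [-1/66, 1/11)
j=3 picked index 4: u0 ∈ [1/132, 13/132)
j=4 picked index 7: u0 ∈ [1/22, 2/11)
j=5 picked index 7: u0 ∈ [-5/132, 13/132)
j=6 picked index 8: u0 ∈ [1/66, 3/22)
j=7 picked index 9: u0 ∈ [7/132, 23/132)
j=8 picked index 9: u0 ∈ [-1/33, 1/11)
j=9 picked index 10: u0 ∈ [1/132, 5/44)
j=10 picked index 11: u0 ∈ [1/33, 1/6)
j=11 picked index 11: u0 ∈ [-7/132, 1/12)
intersection: [2/33, 3/44)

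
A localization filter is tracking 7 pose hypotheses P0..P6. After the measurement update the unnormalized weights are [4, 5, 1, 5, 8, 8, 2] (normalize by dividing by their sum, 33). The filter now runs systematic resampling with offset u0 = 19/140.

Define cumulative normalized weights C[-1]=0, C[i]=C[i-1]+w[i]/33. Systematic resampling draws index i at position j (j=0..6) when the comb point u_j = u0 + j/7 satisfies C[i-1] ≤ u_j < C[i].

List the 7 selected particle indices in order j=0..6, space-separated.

C = [4/33, 3/11, 10/33, 5/11, 23/33, 31/33, 1]
j=0: u_0=19/140 ∈ [4/33, 3/11) → index 1
j=1: u_1=39/140 ∈ [3/11, 10/33) → index 2
j=2: u_2=59/140 ∈ [10/33, 5/11) → index 3
j=3: u_3=79/140 ∈ [5/11, 23/33) → index 4
j=4: u_4=99/140 ∈ [23/33, 31/33) → index 5
j=5: u_5=17/20 ∈ [23/33, 31/33) → index 5
j=6: u_6=139/140 ∈ [31/33, 1) → index 6

1 2 3 4 5 5 6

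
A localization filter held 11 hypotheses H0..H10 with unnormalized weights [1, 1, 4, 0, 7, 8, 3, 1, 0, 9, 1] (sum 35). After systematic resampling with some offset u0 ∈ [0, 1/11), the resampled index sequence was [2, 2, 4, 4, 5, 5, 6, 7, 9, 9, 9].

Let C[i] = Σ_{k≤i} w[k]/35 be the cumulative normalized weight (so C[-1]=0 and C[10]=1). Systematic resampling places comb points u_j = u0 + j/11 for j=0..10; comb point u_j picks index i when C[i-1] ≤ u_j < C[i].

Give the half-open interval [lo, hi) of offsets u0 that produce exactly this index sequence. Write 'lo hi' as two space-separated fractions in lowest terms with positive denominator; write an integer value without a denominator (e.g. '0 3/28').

C = [1/35, 2/35, 6/35, 6/35, 13/35, 3/5, 24/35, 5/7, 5/7, 34/35, 1]
j=0 picked index 2: u0 ∈ [2/35, 6/35)
j=1 picked index 2: u0 ∈ [-13/385, 31/385)
j=2 picked index 4: u0 ∈ [-4/385, 73/385)
j=3 picked index 4: u0 ∈ [-39/385, 38/385)
j=4 picked index 5: u0 ∈ [3/385, 13/55)
j=5 picked index 5: u0 ∈ [-32/385, 8/55)
j=6 picked index 6: u0 ∈ [3/55, 54/385)
j=7 picked index 7: u0 ∈ [19/385, 6/77)
j=8 picked index 9: u0 ∈ [-1/77, 94/385)
j=9 picked index 9: u0 ∈ [-8/77, 59/385)
j=10 picked index 9: u0 ∈ [-15/77, 24/385)
intersection: [2/35, 24/385)

2/35 24/385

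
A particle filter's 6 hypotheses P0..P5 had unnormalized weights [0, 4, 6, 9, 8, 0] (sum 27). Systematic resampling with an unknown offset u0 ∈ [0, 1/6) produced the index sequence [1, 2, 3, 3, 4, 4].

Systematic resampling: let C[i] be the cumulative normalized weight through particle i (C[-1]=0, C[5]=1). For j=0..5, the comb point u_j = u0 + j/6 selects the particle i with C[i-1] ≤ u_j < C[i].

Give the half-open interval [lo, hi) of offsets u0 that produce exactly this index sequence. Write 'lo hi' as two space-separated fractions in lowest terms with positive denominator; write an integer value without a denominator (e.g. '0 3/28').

C = [0, 4/27, 10/27, 19/27, 1, 1]
j=0 picked index 1: u0 ∈ [0, 4/27)
j=1 picked index 2: u0 ∈ [-1/54, 11/54)
j=2 picked index 3: u0 ∈ [1/27, 10/27)
j=3 picked index 3: u0 ∈ [-7/54, 11/54)
j=4 picked index 4: u0 ∈ [1/27, 1/3)
j=5 picked index 4: u0 ∈ [-7/54, 1/6)
intersection: [1/27, 4/27)

1/27 4/27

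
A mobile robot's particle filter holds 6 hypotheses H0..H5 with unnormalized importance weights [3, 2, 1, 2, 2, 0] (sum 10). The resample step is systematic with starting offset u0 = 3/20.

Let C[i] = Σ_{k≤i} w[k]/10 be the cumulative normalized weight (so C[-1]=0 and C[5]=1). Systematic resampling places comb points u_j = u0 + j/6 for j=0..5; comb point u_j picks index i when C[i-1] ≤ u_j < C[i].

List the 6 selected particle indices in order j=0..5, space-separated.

0 1 1 3 4 4

C = [3/10, 1/2, 3/5, 4/5, 1, 1]
j=0: u_0=3/20 ∈ [0, 3/10) → index 0
j=1: u_1=19/60 ∈ [3/10, 1/2) → index 1
j=2: u_2=29/60 ∈ [3/10, 1/2) → index 1
j=3: u_3=13/20 ∈ [3/5, 4/5) → index 3
j=4: u_4=49/60 ∈ [4/5, 1) → index 4
j=5: u_5=59/60 ∈ [4/5, 1) → index 4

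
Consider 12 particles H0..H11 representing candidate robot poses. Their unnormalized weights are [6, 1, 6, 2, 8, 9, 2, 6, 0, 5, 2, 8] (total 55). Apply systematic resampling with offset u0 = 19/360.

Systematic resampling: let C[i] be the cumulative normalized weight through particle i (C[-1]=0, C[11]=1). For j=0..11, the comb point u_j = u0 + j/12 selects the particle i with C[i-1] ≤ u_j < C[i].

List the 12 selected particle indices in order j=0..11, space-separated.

C = [6/55, 7/55, 13/55, 3/11, 23/55, 32/55, 34/55, 8/11, 8/11, 9/11, 47/55, 1]
j=0: u_0=19/360 ∈ [0, 6/55) → index 0
j=1: u_1=49/360 ∈ [7/55, 13/55) → index 2
j=2: u_2=79/360 ∈ [7/55, 13/55) → index 2
j=3: u_3=109/360 ∈ [3/11, 23/55) → index 4
j=4: u_4=139/360 ∈ [3/11, 23/55) → index 4
j=5: u_5=169/360 ∈ [23/55, 32/55) → index 5
j=6: u_6=199/360 ∈ [23/55, 32/55) → index 5
j=7: u_7=229/360 ∈ [34/55, 8/11) → index 7
j=8: u_8=259/360 ∈ [34/55, 8/11) → index 7
j=9: u_9=289/360 ∈ [8/11, 9/11) → index 9
j=10: u_10=319/360 ∈ [47/55, 1) → index 11
j=11: u_11=349/360 ∈ [47/55, 1) → index 11

0 2 2 4 4 5 5 7 7 9 11 11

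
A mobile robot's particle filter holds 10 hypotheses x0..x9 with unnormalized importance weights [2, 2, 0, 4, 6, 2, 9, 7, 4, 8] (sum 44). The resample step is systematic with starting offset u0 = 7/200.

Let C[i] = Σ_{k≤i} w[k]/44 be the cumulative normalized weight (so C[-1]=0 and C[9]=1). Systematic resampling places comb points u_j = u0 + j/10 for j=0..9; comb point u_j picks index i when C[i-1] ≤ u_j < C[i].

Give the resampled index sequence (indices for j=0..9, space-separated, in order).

0 3 4 5 6 6 7 8 9 9

C = [1/22, 1/11, 1/11, 2/11, 7/22, 4/11, 25/44, 8/11, 9/11, 1]
j=0: u_0=7/200 ∈ [0, 1/22) → index 0
j=1: u_1=27/200 ∈ [1/11, 2/11) → index 3
j=2: u_2=47/200 ∈ [2/11, 7/22) → index 4
j=3: u_3=67/200 ∈ [7/22, 4/11) → index 5
j=4: u_4=87/200 ∈ [4/11, 25/44) → index 6
j=5: u_5=107/200 ∈ [4/11, 25/44) → index 6
j=6: u_6=127/200 ∈ [25/44, 8/11) → index 7
j=7: u_7=147/200 ∈ [8/11, 9/11) → index 8
j=8: u_8=167/200 ∈ [9/11, 1) → index 9
j=9: u_9=187/200 ∈ [9/11, 1) → index 9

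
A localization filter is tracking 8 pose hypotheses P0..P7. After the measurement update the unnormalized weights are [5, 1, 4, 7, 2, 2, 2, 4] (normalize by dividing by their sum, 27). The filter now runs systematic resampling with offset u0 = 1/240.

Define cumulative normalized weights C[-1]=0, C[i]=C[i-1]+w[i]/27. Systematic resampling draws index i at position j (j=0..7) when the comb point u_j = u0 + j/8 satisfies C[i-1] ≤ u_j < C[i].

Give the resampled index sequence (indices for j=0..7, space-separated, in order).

0 0 2 3 3 3 5 7

C = [5/27, 2/9, 10/27, 17/27, 19/27, 7/9, 23/27, 1]
j=0: u_0=1/240 ∈ [0, 5/27) → index 0
j=1: u_1=31/240 ∈ [0, 5/27) → index 0
j=2: u_2=61/240 ∈ [2/9, 10/27) → index 2
j=3: u_3=91/240 ∈ [10/27, 17/27) → index 3
j=4: u_4=121/240 ∈ [10/27, 17/27) → index 3
j=5: u_5=151/240 ∈ [10/27, 17/27) → index 3
j=6: u_6=181/240 ∈ [19/27, 7/9) → index 5
j=7: u_7=211/240 ∈ [23/27, 1) → index 7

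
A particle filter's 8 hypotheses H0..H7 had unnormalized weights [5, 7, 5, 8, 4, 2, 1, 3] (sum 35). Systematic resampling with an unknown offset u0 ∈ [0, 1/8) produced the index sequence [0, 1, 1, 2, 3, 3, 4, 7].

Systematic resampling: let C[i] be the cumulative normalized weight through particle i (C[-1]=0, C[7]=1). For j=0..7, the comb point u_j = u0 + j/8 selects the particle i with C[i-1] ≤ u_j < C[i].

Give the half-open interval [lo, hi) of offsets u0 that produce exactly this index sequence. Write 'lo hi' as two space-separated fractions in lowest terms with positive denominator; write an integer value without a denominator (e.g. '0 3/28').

11/280 11/140

C = [1/7, 12/35, 17/35, 5/7, 29/35, 31/35, 32/35, 1]
j=0 picked index 0: u0 ∈ [0, 1/7)
j=1 picked index 1: u0 ∈ [1/56, 61/280)
j=2 picked index 1: u0 ∈ [-3/28, 13/140)
j=3 picked index 2: u0 ∈ [-9/280, 31/280)
j=4 picked index 3: u0 ∈ [-1/70, 3/14)
j=5 picked index 3: u0 ∈ [-39/280, 5/56)
j=6 picked index 4: u0 ∈ [-1/28, 11/140)
j=7 picked index 7: u0 ∈ [11/280, 1/8)
intersection: [11/280, 11/140)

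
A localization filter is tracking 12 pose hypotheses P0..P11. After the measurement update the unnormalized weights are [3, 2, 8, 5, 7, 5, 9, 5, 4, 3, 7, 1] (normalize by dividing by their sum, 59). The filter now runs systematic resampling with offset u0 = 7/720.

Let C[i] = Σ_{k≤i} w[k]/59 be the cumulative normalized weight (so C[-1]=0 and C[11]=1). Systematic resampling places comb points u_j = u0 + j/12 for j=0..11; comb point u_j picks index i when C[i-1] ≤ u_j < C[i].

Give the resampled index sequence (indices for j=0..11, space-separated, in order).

C = [3/59, 5/59, 13/59, 18/59, 25/59, 30/59, 39/59, 44/59, 48/59, 51/59, 58/59, 1]
j=0: u_0=7/720 ∈ [0, 3/59) → index 0
j=1: u_1=67/720 ∈ [5/59, 13/59) → index 2
j=2: u_2=127/720 ∈ [5/59, 13/59) → index 2
j=3: u_3=187/720 ∈ [13/59, 18/59) → index 3
j=4: u_4=247/720 ∈ [18/59, 25/59) → index 4
j=5: u_5=307/720 ∈ [25/59, 30/59) → index 5
j=6: u_6=367/720 ∈ [30/59, 39/59) → index 6
j=7: u_7=427/720 ∈ [30/59, 39/59) → index 6
j=8: u_8=487/720 ∈ [39/59, 44/59) → index 7
j=9: u_9=547/720 ∈ [44/59, 48/59) → index 8
j=10: u_10=607/720 ∈ [48/59, 51/59) → index 9
j=11: u_11=667/720 ∈ [51/59, 58/59) → index 10

0 2 2 3 4 5 6 6 7 8 9 10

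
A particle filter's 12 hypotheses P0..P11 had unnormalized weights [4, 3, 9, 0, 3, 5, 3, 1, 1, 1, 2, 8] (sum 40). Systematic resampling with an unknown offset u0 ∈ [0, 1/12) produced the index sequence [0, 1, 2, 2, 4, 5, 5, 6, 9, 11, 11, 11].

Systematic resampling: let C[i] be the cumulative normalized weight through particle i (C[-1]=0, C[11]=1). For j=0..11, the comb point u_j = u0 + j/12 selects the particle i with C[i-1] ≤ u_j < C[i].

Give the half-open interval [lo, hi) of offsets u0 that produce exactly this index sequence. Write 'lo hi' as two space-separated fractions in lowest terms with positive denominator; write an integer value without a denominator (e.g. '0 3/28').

C = [1/10, 7/40, 2/5, 2/5, 19/40, 3/5, 27/40, 7/10, 29/40, 3/4, 4/5, 1]
j=0 picked index 0: u0 ∈ [0, 1/10)
j=1 picked index 1: u0 ∈ [1/60, 11/120)
j=2 picked index 2: u0 ∈ [1/120, 7/30)
j=3 picked index 2: u0 ∈ [-3/40, 3/20)
j=4 picked index 4: u0 ∈ [1/15, 17/120)
j=5 picked index 5: u0 ∈ [7/120, 11/60)
j=6 picked index 5: u0 ∈ [-1/40, 1/10)
j=7 picked index 6: u0 ∈ [1/60, 11/120)
j=8 picked index 9: u0 ∈ [7/120, 1/12)
j=9 picked index 11: u0 ∈ [1/20, 1/4)
j=10 picked index 11: u0 ∈ [-1/30, 1/6)
j=11 picked index 11: u0 ∈ [-7/60, 1/12)
intersection: [1/15, 1/12)

1/15 1/12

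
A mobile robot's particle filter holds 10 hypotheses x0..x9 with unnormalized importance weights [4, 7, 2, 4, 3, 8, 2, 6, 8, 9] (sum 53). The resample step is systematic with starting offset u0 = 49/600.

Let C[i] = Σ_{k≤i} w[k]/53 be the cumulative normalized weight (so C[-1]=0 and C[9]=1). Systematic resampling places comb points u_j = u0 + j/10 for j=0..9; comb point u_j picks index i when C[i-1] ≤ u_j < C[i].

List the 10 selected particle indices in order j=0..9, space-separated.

1 1 3 5 5 7 8 8 9 9

C = [4/53, 11/53, 13/53, 17/53, 20/53, 28/53, 30/53, 36/53, 44/53, 1]
j=0: u_0=49/600 ∈ [4/53, 11/53) → index 1
j=1: u_1=109/600 ∈ [4/53, 11/53) → index 1
j=2: u_2=169/600 ∈ [13/53, 17/53) → index 3
j=3: u_3=229/600 ∈ [20/53, 28/53) → index 5
j=4: u_4=289/600 ∈ [20/53, 28/53) → index 5
j=5: u_5=349/600 ∈ [30/53, 36/53) → index 7
j=6: u_6=409/600 ∈ [36/53, 44/53) → index 8
j=7: u_7=469/600 ∈ [36/53, 44/53) → index 8
j=8: u_8=529/600 ∈ [44/53, 1) → index 9
j=9: u_9=589/600 ∈ [44/53, 1) → index 9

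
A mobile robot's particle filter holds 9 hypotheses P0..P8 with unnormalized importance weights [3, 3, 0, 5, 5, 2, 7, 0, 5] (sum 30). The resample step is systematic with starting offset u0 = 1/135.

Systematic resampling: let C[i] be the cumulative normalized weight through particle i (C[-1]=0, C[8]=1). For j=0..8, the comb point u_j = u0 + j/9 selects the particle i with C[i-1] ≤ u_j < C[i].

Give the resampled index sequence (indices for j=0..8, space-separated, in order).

C = [1/10, 1/5, 1/5, 11/30, 8/15, 3/5, 5/6, 5/6, 1]
j=0: u_0=1/135 ∈ [0, 1/10) → index 0
j=1: u_1=16/135 ∈ [1/10, 1/5) → index 1
j=2: u_2=31/135 ∈ [1/5, 11/30) → index 3
j=3: u_3=46/135 ∈ [1/5, 11/30) → index 3
j=4: u_4=61/135 ∈ [11/30, 8/15) → index 4
j=5: u_5=76/135 ∈ [8/15, 3/5) → index 5
j=6: u_6=91/135 ∈ [3/5, 5/6) → index 6
j=7: u_7=106/135 ∈ [3/5, 5/6) → index 6
j=8: u_8=121/135 ∈ [5/6, 1) → index 8

0 1 3 3 4 5 6 6 8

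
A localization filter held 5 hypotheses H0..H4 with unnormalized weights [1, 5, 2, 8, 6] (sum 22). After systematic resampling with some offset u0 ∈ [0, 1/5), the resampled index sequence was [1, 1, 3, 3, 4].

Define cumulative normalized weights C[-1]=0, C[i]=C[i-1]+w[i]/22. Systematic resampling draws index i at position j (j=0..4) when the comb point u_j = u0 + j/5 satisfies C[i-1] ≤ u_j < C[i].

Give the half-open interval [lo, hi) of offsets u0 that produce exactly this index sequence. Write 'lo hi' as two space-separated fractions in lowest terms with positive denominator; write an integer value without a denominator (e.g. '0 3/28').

C = [1/22, 3/11, 4/11, 8/11, 1]
j=0 picked index 1: u0 ∈ [1/22, 3/11)
j=1 picked index 1: u0 ∈ [-17/110, 4/55)
j=2 picked index 3: u0 ∈ [-2/55, 18/55)
j=3 picked index 3: u0 ∈ [-13/55, 7/55)
j=4 picked index 4: u0 ∈ [-4/55, 1/5)
intersection: [1/22, 4/55)

1/22 4/55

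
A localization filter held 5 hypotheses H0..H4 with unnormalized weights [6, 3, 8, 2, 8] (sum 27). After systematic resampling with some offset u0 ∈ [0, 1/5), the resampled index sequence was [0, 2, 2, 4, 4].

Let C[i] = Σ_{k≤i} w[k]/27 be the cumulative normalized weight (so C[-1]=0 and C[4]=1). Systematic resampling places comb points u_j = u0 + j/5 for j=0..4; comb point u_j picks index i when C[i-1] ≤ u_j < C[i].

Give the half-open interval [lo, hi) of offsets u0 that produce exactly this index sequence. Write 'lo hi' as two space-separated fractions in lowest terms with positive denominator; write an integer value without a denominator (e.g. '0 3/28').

C = [2/9, 1/3, 17/27, 19/27, 1]
j=0 picked index 0: u0 ∈ [0, 2/9)
j=1 picked index 2: u0 ∈ [2/15, 58/135)
j=2 picked index 2: u0 ∈ [-1/15, 31/135)
j=3 picked index 4: u0 ∈ [14/135, 2/5)
j=4 picked index 4: u0 ∈ [-13/135, 1/5)
intersection: [2/15, 1/5)

2/15 1/5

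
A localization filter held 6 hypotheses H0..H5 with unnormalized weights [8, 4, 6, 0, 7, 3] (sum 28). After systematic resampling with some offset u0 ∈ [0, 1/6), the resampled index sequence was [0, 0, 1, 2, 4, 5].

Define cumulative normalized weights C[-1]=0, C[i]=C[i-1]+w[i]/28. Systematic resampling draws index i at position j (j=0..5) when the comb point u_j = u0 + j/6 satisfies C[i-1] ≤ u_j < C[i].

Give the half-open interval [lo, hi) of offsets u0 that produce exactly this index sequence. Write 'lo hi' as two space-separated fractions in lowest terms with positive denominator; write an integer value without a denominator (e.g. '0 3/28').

C = [2/7, 3/7, 9/14, 9/14, 25/28, 1]
j=0 picked index 0: u0 ∈ [0, 2/7)
j=1 picked index 0: u0 ∈ [-1/6, 5/42)
j=2 picked index 1: u0 ∈ [-1/21, 2/21)
j=3 picked index 2: u0 ∈ [-1/14, 1/7)
j=4 picked index 4: u0 ∈ [-1/42, 19/84)
j=5 picked index 5: u0 ∈ [5/84, 1/6)
intersection: [5/84, 2/21)

5/84 2/21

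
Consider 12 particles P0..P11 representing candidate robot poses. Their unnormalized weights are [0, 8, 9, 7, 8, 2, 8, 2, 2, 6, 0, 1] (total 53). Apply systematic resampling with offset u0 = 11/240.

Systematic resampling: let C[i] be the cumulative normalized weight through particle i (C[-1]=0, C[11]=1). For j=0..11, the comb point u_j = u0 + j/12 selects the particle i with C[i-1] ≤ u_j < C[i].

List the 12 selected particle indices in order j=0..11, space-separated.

C = [0, 8/53, 17/53, 24/53, 32/53, 34/53, 42/53, 44/53, 46/53, 52/53, 52/53, 1]
j=0: u_0=11/240 ∈ [0, 8/53) → index 1
j=1: u_1=31/240 ∈ [0, 8/53) → index 1
j=2: u_2=17/80 ∈ [8/53, 17/53) → index 2
j=3: u_3=71/240 ∈ [8/53, 17/53) → index 2
j=4: u_4=91/240 ∈ [17/53, 24/53) → index 3
j=5: u_5=37/80 ∈ [24/53, 32/53) → index 4
j=6: u_6=131/240 ∈ [24/53, 32/53) → index 4
j=7: u_7=151/240 ∈ [32/53, 34/53) → index 5
j=8: u_8=57/80 ∈ [34/53, 42/53) → index 6
j=9: u_9=191/240 ∈ [42/53, 44/53) → index 7
j=10: u_10=211/240 ∈ [46/53, 52/53) → index 9
j=11: u_11=77/80 ∈ [46/53, 52/53) → index 9

1 1 2 2 3 4 4 5 6 7 9 9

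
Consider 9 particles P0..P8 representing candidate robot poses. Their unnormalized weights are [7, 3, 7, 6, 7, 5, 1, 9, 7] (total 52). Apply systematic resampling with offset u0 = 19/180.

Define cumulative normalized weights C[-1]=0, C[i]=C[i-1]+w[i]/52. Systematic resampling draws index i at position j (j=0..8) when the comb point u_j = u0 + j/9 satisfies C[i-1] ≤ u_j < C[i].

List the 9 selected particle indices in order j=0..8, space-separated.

C = [7/52, 5/26, 17/52, 23/52, 15/26, 35/52, 9/13, 45/52, 1]
j=0: u_0=19/180 ∈ [0, 7/52) → index 0
j=1: u_1=13/60 ∈ [5/26, 17/52) → index 2
j=2: u_2=59/180 ∈ [17/52, 23/52) → index 3
j=3: u_3=79/180 ∈ [17/52, 23/52) → index 3
j=4: u_4=11/20 ∈ [23/52, 15/26) → index 4
j=5: u_5=119/180 ∈ [15/26, 35/52) → index 5
j=6: u_6=139/180 ∈ [9/13, 45/52) → index 7
j=7: u_7=53/60 ∈ [45/52, 1) → index 8
j=8: u_8=179/180 ∈ [45/52, 1) → index 8

0 2 3 3 4 5 7 8 8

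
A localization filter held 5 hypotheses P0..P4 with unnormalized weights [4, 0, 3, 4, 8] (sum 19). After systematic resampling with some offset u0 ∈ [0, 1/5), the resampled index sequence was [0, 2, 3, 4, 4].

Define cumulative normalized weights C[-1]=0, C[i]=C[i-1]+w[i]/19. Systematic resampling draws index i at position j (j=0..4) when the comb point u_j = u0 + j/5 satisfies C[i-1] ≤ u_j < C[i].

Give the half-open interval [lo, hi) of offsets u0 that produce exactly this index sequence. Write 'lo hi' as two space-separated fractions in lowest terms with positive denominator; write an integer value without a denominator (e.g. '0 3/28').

1/95 16/95

C = [4/19, 4/19, 7/19, 11/19, 1]
j=0 picked index 0: u0 ∈ [0, 4/19)
j=1 picked index 2: u0 ∈ [1/95, 16/95)
j=2 picked index 3: u0 ∈ [-3/95, 17/95)
j=3 picked index 4: u0 ∈ [-2/95, 2/5)
j=4 picked index 4: u0 ∈ [-21/95, 1/5)
intersection: [1/95, 16/95)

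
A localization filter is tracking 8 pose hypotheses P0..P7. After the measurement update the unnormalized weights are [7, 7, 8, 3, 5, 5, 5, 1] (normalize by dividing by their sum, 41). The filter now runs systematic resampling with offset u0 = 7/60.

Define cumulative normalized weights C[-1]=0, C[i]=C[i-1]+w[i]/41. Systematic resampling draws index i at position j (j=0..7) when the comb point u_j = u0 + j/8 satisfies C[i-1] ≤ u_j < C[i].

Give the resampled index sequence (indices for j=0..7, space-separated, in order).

0 1 2 2 4 5 6 7

C = [7/41, 14/41, 22/41, 25/41, 30/41, 35/41, 40/41, 1]
j=0: u_0=7/60 ∈ [0, 7/41) → index 0
j=1: u_1=29/120 ∈ [7/41, 14/41) → index 1
j=2: u_2=11/30 ∈ [14/41, 22/41) → index 2
j=3: u_3=59/120 ∈ [14/41, 22/41) → index 2
j=4: u_4=37/60 ∈ [25/41, 30/41) → index 4
j=5: u_5=89/120 ∈ [30/41, 35/41) → index 5
j=6: u_6=13/15 ∈ [35/41, 40/41) → index 6
j=7: u_7=119/120 ∈ [40/41, 1) → index 7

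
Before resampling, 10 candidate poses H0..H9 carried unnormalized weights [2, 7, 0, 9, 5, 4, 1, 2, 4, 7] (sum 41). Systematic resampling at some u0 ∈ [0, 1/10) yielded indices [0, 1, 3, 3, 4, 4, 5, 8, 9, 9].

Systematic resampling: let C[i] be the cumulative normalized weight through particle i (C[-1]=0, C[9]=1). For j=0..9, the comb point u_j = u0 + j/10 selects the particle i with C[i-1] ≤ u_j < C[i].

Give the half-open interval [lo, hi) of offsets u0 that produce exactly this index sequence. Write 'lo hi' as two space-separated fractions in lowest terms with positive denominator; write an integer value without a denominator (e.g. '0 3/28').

8/205 2/41

C = [2/41, 9/41, 9/41, 18/41, 23/41, 27/41, 28/41, 30/41, 34/41, 1]
j=0 picked index 0: u0 ∈ [0, 2/41)
j=1 picked index 1: u0 ∈ [-21/410, 49/410)
j=2 picked index 3: u0 ∈ [4/205, 49/205)
j=3 picked index 3: u0 ∈ [-33/410, 57/410)
j=4 picked index 4: u0 ∈ [8/205, 33/205)
j=5 picked index 4: u0 ∈ [-5/82, 5/82)
j=6 picked index 5: u0 ∈ [-8/205, 12/205)
j=7 picked index 8: u0 ∈ [13/410, 53/410)
j=8 picked index 9: u0 ∈ [6/205, 1/5)
j=9 picked index 9: u0 ∈ [-29/410, 1/10)
intersection: [8/205, 2/41)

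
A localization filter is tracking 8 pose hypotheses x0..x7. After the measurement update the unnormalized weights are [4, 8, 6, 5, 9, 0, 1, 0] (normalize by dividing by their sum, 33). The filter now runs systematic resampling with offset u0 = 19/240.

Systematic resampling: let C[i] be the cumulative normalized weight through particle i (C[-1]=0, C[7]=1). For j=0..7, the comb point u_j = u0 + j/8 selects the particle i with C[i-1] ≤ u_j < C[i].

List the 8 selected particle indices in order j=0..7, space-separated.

C = [4/33, 4/11, 6/11, 23/33, 32/33, 32/33, 1, 1]
j=0: u_0=19/240 ∈ [0, 4/33) → index 0
j=1: u_1=49/240 ∈ [4/33, 4/11) → index 1
j=2: u_2=79/240 ∈ [4/33, 4/11) → index 1
j=3: u_3=109/240 ∈ [4/11, 6/11) → index 2
j=4: u_4=139/240 ∈ [6/11, 23/33) → index 3
j=5: u_5=169/240 ∈ [23/33, 32/33) → index 4
j=6: u_6=199/240 ∈ [23/33, 32/33) → index 4
j=7: u_7=229/240 ∈ [23/33, 32/33) → index 4

0 1 1 2 3 4 4 4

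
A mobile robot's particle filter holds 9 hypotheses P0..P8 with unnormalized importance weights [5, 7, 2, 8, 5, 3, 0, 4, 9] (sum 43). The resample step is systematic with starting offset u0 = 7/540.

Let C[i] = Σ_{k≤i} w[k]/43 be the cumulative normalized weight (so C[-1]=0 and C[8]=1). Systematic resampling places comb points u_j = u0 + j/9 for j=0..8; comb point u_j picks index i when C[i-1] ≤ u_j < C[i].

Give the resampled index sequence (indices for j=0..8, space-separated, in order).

0 1 1 3 3 4 5 8 8

C = [5/43, 12/43, 14/43, 22/43, 27/43, 30/43, 30/43, 34/43, 1]
j=0: u_0=7/540 ∈ [0, 5/43) → index 0
j=1: u_1=67/540 ∈ [5/43, 12/43) → index 1
j=2: u_2=127/540 ∈ [5/43, 12/43) → index 1
j=3: u_3=187/540 ∈ [14/43, 22/43) → index 3
j=4: u_4=247/540 ∈ [14/43, 22/43) → index 3
j=5: u_5=307/540 ∈ [22/43, 27/43) → index 4
j=6: u_6=367/540 ∈ [27/43, 30/43) → index 5
j=7: u_7=427/540 ∈ [34/43, 1) → index 8
j=8: u_8=487/540 ∈ [34/43, 1) → index 8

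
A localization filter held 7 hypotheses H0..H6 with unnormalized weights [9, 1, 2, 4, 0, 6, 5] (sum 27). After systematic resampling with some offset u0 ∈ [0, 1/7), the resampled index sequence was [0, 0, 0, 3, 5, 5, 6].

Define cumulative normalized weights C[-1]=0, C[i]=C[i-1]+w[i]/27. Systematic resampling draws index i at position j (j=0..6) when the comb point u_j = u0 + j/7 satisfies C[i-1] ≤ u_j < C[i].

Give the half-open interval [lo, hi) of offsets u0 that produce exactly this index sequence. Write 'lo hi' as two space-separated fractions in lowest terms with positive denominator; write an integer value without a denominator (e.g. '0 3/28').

4/189 1/21

C = [1/3, 10/27, 4/9, 16/27, 16/27, 22/27, 1]
j=0 picked index 0: u0 ∈ [0, 1/3)
j=1 picked index 0: u0 ∈ [-1/7, 4/21)
j=2 picked index 0: u0 ∈ [-2/7, 1/21)
j=3 picked index 3: u0 ∈ [1/63, 31/189)
j=4 picked index 5: u0 ∈ [4/189, 46/189)
j=5 picked index 5: u0 ∈ [-23/189, 19/189)
j=6 picked index 6: u0 ∈ [-8/189, 1/7)
intersection: [4/189, 1/21)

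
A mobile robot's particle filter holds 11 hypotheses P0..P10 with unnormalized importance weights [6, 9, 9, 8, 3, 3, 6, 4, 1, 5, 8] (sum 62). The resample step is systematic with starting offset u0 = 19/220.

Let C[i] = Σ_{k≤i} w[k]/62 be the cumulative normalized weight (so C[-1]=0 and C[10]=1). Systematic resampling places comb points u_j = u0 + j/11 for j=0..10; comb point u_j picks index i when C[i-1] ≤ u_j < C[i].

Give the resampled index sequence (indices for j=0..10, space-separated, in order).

0 1 2 2 3 4 6 7 9 10 10

C = [3/31, 15/62, 12/31, 16/31, 35/62, 19/31, 22/31, 24/31, 49/62, 27/31, 1]
j=0: u_0=19/220 ∈ [0, 3/31) → index 0
j=1: u_1=39/220 ∈ [3/31, 15/62) → index 1
j=2: u_2=59/220 ∈ [15/62, 12/31) → index 2
j=3: u_3=79/220 ∈ [15/62, 12/31) → index 2
j=4: u_4=9/20 ∈ [12/31, 16/31) → index 3
j=5: u_5=119/220 ∈ [16/31, 35/62) → index 4
j=6: u_6=139/220 ∈ [19/31, 22/31) → index 6
j=7: u_7=159/220 ∈ [22/31, 24/31) → index 7
j=8: u_8=179/220 ∈ [49/62, 27/31) → index 9
j=9: u_9=199/220 ∈ [27/31, 1) → index 10
j=10: u_10=219/220 ∈ [27/31, 1) → index 10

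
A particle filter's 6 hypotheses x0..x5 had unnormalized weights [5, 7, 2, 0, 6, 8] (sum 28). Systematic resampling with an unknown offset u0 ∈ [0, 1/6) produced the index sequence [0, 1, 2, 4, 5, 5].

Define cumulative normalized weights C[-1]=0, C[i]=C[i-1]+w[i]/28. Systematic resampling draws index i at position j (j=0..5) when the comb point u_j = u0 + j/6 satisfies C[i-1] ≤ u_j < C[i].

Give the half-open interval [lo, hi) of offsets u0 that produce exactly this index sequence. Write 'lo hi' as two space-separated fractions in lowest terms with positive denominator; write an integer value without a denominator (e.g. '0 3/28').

C = [5/28, 3/7, 1/2, 1/2, 5/7, 1]
j=0 picked index 0: u0 ∈ [0, 5/28)
j=1 picked index 1: u0 ∈ [1/84, 11/42)
j=2 picked index 2: u0 ∈ [2/21, 1/6)
j=3 picked index 4: u0 ∈ [0, 3/14)
j=4 picked index 5: u0 ∈ [1/21, 1/3)
j=5 picked index 5: u0 ∈ [-5/42, 1/6)
intersection: [2/21, 1/6)

2/21 1/6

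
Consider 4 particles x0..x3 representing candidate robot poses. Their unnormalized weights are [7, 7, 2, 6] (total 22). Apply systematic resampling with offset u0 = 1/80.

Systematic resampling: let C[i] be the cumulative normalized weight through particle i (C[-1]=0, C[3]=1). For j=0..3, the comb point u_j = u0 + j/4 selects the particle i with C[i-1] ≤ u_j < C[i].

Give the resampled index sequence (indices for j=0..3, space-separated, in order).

0 0 1 3

C = [7/22, 7/11, 8/11, 1]
j=0: u_0=1/80 ∈ [0, 7/22) → index 0
j=1: u_1=21/80 ∈ [0, 7/22) → index 0
j=2: u_2=41/80 ∈ [7/22, 7/11) → index 1
j=3: u_3=61/80 ∈ [8/11, 1) → index 3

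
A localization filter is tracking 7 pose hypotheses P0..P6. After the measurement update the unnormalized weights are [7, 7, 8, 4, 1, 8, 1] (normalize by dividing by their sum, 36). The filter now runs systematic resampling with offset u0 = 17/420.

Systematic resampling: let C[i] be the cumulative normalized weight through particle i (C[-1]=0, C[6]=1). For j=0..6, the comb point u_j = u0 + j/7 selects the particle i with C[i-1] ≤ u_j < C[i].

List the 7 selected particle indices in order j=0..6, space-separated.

C = [7/36, 7/18, 11/18, 13/18, 3/4, 35/36, 1]
j=0: u_0=17/420 ∈ [0, 7/36) → index 0
j=1: u_1=11/60 ∈ [0, 7/36) → index 0
j=2: u_2=137/420 ∈ [7/36, 7/18) → index 1
j=3: u_3=197/420 ∈ [7/18, 11/18) → index 2
j=4: u_4=257/420 ∈ [11/18, 13/18) → index 3
j=5: u_5=317/420 ∈ [3/4, 35/36) → index 5
j=6: u_6=377/420 ∈ [3/4, 35/36) → index 5

0 0 1 2 3 5 5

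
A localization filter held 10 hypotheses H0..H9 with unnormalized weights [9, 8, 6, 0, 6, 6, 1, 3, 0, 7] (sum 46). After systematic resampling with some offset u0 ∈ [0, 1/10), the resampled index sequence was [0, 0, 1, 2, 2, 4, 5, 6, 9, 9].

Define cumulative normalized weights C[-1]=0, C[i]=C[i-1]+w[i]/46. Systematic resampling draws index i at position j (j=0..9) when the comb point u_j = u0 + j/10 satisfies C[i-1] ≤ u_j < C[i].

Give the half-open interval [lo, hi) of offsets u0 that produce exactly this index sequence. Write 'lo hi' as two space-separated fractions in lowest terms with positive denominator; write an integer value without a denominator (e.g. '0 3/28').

C = [9/46, 17/46, 1/2, 1/2, 29/46, 35/46, 18/23, 39/46, 39/46, 1]
j=0 picked index 0: u0 ∈ [0, 9/46)
j=1 picked index 0: u0 ∈ [-1/10, 11/115)
j=2 picked index 1: u0 ∈ [-1/230, 39/230)
j=3 picked index 2: u0 ∈ [8/115, 1/5)
j=4 picked index 2: u0 ∈ [-7/230, 1/10)
j=5 picked index 4: u0 ∈ [0, 3/23)
j=6 picked index 5: u0 ∈ [7/230, 37/230)
j=7 picked index 6: u0 ∈ [7/115, 19/230)
j=8 picked index 9: u0 ∈ [11/230, 1/5)
j=9 picked index 9: u0 ∈ [-6/115, 1/10)
intersection: [8/115, 19/230)

8/115 19/230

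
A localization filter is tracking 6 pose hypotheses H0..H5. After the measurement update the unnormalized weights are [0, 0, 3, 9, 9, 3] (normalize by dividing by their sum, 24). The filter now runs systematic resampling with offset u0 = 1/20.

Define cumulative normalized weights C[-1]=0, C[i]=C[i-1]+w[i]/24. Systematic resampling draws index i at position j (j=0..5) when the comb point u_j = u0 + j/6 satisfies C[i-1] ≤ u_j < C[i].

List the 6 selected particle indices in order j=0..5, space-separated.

2 3 3 4 4 5

C = [0, 0, 1/8, 1/2, 7/8, 1]
j=0: u_0=1/20 ∈ [0, 1/8) → index 2
j=1: u_1=13/60 ∈ [1/8, 1/2) → index 3
j=2: u_2=23/60 ∈ [1/8, 1/2) → index 3
j=3: u_3=11/20 ∈ [1/2, 7/8) → index 4
j=4: u_4=43/60 ∈ [1/2, 7/8) → index 4
j=5: u_5=53/60 ∈ [7/8, 1) → index 5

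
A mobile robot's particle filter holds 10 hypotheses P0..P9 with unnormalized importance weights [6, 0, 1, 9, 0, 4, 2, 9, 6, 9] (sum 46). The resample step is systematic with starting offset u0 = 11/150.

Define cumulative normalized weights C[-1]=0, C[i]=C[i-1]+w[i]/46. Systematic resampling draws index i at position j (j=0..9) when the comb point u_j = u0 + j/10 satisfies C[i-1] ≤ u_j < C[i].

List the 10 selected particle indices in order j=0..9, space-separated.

C = [3/23, 3/23, 7/46, 8/23, 8/23, 10/23, 11/23, 31/46, 37/46, 1]
j=0: u_0=11/150 ∈ [0, 3/23) → index 0
j=1: u_1=13/75 ∈ [7/46, 8/23) → index 3
j=2: u_2=41/150 ∈ [7/46, 8/23) → index 3
j=3: u_3=28/75 ∈ [8/23, 10/23) → index 5
j=4: u_4=71/150 ∈ [10/23, 11/23) → index 6
j=5: u_5=43/75 ∈ [11/23, 31/46) → index 7
j=6: u_6=101/150 ∈ [11/23, 31/46) → index 7
j=7: u_7=58/75 ∈ [31/46, 37/46) → index 8
j=8: u_8=131/150 ∈ [37/46, 1) → index 9
j=9: u_9=73/75 ∈ [37/46, 1) → index 9

0 3 3 5 6 7 7 8 9 9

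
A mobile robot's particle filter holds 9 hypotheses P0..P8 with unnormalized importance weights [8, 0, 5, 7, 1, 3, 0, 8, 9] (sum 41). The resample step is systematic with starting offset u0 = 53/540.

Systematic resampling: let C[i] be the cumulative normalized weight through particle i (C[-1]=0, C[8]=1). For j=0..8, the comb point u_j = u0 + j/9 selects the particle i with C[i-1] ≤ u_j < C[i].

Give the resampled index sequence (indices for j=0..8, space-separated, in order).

C = [8/41, 8/41, 13/41, 20/41, 21/41, 24/41, 24/41, 32/41, 1]
j=0: u_0=53/540 ∈ [0, 8/41) → index 0
j=1: u_1=113/540 ∈ [8/41, 13/41) → index 2
j=2: u_2=173/540 ∈ [13/41, 20/41) → index 3
j=3: u_3=233/540 ∈ [13/41, 20/41) → index 3
j=4: u_4=293/540 ∈ [21/41, 24/41) → index 5
j=5: u_5=353/540 ∈ [24/41, 32/41) → index 7
j=6: u_6=413/540 ∈ [24/41, 32/41) → index 7
j=7: u_7=473/540 ∈ [32/41, 1) → index 8
j=8: u_8=533/540 ∈ [32/41, 1) → index 8

0 2 3 3 5 7 7 8 8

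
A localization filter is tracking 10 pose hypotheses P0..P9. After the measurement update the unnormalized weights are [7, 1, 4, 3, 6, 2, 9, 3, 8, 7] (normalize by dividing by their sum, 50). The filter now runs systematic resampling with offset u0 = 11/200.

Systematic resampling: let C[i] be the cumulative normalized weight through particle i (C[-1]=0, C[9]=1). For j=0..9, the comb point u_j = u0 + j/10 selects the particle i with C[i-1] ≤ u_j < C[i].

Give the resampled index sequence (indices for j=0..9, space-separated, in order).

C = [7/50, 4/25, 6/25, 3/10, 21/50, 23/50, 16/25, 7/10, 43/50, 1]
j=0: u_0=11/200 ∈ [0, 7/50) → index 0
j=1: u_1=31/200 ∈ [7/50, 4/25) → index 1
j=2: u_2=51/200 ∈ [6/25, 3/10) → index 3
j=3: u_3=71/200 ∈ [3/10, 21/50) → index 4
j=4: u_4=91/200 ∈ [21/50, 23/50) → index 5
j=5: u_5=111/200 ∈ [23/50, 16/25) → index 6
j=6: u_6=131/200 ∈ [16/25, 7/10) → index 7
j=7: u_7=151/200 ∈ [7/10, 43/50) → index 8
j=8: u_8=171/200 ∈ [7/10, 43/50) → index 8
j=9: u_9=191/200 ∈ [43/50, 1) → index 9

0 1 3 4 5 6 7 8 8 9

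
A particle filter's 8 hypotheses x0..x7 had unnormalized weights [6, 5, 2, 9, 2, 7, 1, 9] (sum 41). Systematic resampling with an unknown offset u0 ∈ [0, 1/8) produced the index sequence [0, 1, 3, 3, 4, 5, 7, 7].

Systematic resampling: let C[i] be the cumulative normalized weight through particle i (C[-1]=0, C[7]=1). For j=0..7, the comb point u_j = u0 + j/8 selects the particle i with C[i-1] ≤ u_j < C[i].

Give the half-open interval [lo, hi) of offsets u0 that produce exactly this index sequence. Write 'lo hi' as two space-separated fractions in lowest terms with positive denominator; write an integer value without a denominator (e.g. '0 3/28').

11/164 7/82

C = [6/41, 11/41, 13/41, 22/41, 24/41, 31/41, 32/41, 1]
j=0 picked index 0: u0 ∈ [0, 6/41)
j=1 picked index 1: u0 ∈ [7/328, 47/328)
j=2 picked index 3: u0 ∈ [11/164, 47/164)
j=3 picked index 3: u0 ∈ [-19/328, 53/328)
j=4 picked index 4: u0 ∈ [3/82, 7/82)
j=5 picked index 5: u0 ∈ [-13/328, 43/328)
j=6 picked index 7: u0 ∈ [5/164, 1/4)
j=7 picked index 7: u0 ∈ [-31/328, 1/8)
intersection: [11/164, 7/82)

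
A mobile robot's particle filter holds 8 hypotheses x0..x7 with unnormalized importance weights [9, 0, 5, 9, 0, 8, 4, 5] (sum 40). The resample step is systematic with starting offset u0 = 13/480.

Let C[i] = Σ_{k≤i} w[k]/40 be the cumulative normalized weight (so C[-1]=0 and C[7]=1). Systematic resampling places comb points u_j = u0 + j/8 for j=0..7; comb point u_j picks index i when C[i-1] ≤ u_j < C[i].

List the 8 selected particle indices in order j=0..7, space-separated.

0 0 2 3 3 5 6 7

C = [9/40, 9/40, 7/20, 23/40, 23/40, 31/40, 7/8, 1]
j=0: u_0=13/480 ∈ [0, 9/40) → index 0
j=1: u_1=73/480 ∈ [0, 9/40) → index 0
j=2: u_2=133/480 ∈ [9/40, 7/20) → index 2
j=3: u_3=193/480 ∈ [7/20, 23/40) → index 3
j=4: u_4=253/480 ∈ [7/20, 23/40) → index 3
j=5: u_5=313/480 ∈ [23/40, 31/40) → index 5
j=6: u_6=373/480 ∈ [31/40, 7/8) → index 6
j=7: u_7=433/480 ∈ [7/8, 1) → index 7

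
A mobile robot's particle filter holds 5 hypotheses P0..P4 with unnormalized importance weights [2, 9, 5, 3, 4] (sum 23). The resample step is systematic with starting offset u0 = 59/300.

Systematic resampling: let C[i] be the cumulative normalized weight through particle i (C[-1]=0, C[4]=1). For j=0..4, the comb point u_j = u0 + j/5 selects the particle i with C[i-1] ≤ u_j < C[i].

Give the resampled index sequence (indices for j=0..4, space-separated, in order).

C = [2/23, 11/23, 16/23, 19/23, 1]
j=0: u_0=59/300 ∈ [2/23, 11/23) → index 1
j=1: u_1=119/300 ∈ [2/23, 11/23) → index 1
j=2: u_2=179/300 ∈ [11/23, 16/23) → index 2
j=3: u_3=239/300 ∈ [16/23, 19/23) → index 3
j=4: u_4=299/300 ∈ [19/23, 1) → index 4

1 1 2 3 4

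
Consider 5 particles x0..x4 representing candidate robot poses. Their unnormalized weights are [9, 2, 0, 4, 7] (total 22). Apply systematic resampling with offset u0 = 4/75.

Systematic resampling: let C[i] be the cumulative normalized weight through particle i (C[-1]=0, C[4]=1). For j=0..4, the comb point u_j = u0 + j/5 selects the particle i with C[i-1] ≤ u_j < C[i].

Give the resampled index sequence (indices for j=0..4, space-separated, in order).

0 0 1 3 4

C = [9/22, 1/2, 1/2, 15/22, 1]
j=0: u_0=4/75 ∈ [0, 9/22) → index 0
j=1: u_1=19/75 ∈ [0, 9/22) → index 0
j=2: u_2=34/75 ∈ [9/22, 1/2) → index 1
j=3: u_3=49/75 ∈ [1/2, 15/22) → index 3
j=4: u_4=64/75 ∈ [15/22, 1) → index 4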